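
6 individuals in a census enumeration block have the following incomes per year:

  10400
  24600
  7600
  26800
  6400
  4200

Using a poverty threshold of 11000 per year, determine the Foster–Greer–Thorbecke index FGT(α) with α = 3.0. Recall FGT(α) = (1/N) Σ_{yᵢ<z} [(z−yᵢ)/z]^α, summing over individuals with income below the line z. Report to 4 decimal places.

Below z: 4200, 6400, 7600, 10400 (q = 4 of N = 6).
Shortfall ratios: (11000−4200)/11000 = 0.6182; (11000−6400)/11000 = 0.4182; (11000−7600)/11000 = 0.3091; (11000−10400)/11000 = 0.0545.
Raised to α = 3.0: 0.23624; 0.07313; 0.02953; 0.00016.
Sum = 0.339059; FGT(3.0) = 0.339059 / 6 = 0.0565.

0.0565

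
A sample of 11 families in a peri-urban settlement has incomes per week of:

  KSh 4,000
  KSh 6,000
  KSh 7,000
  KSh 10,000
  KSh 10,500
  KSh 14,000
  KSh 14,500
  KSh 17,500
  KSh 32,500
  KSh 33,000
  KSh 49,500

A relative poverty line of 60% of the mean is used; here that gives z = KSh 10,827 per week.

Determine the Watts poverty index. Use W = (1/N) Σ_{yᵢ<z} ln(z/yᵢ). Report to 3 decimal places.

0.194

Poor units: KSh 4,000, KSh 6,000, KSh 7,000, KSh 10,000, KSh 10,500 (q = 5 of N = 11).
ln(z/y) terms: ln(10827/4000) = 0.9957; ln(10827/6000) = 0.5903; ln(10827/7000) = 0.4361; ln(10827/10000) = 0.0795; ln(10827/10500) = 0.0307.
W = 2.132291 / 11 = 0.194.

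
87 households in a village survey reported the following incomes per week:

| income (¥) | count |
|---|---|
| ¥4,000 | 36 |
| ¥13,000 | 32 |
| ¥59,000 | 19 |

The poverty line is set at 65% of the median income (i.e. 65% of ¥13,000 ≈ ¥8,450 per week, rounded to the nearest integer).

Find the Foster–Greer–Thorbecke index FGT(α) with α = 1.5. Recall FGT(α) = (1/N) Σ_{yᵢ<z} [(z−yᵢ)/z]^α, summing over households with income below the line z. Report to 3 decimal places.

0.158

Poor units: 36×¥4,000 (q = 36 of N = 87).
Gap ratios (z−y)/z: (8450−4000)/8450 = 0.5266 (×36).
Raised to α = 1.5: 0.38217 (×36).
Sum = 13.758068; FGT(1.5) = 13.758068 / 87 = 0.158.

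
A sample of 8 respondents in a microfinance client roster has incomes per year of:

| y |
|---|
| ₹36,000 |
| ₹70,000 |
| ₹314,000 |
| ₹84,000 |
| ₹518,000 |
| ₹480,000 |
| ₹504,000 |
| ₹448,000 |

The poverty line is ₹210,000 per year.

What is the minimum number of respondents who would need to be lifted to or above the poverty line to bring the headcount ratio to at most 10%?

3 of the 8 respondents are poor, so H = 3/8 = 0.375.
A headcount ratio of at most 10% allows at most ⌊0.10 × 8⌋ = 0 poor respondents.
So at least 3 − 0 = 3 must be lifted.

3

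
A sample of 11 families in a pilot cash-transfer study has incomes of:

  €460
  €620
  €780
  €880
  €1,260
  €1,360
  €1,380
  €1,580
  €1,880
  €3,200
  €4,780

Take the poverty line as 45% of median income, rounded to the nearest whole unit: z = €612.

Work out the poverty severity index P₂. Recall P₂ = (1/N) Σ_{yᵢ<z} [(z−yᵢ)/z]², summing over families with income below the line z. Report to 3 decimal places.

Below z: €460 (q = 1 of N = 11).
Shortfall ratios: (612−460)/612 = 0.2484.
Squared: 0.0617.
Sum = 0.061686; P₂ = 0.061686 / 11 = 0.006.

0.006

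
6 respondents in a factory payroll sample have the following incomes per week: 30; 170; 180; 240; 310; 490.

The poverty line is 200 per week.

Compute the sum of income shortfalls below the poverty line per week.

220

Incomes under z: 30, 170, 180 (q = 3 of N = 6).
Individual gaps: 200−30 = 170; 200−170 = 30; 200−180 = 20.
Aggregate gap = 220.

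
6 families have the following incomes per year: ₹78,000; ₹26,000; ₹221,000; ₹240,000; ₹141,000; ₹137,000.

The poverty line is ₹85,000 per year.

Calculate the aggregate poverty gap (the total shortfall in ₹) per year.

Poor units: ₹26,000, ₹78,000 (q = 2 of N = 6).
Individual gaps: 85000−26000 = 59000; 85000−78000 = 7000.
Aggregate gap = ₹66,000.

₹66,000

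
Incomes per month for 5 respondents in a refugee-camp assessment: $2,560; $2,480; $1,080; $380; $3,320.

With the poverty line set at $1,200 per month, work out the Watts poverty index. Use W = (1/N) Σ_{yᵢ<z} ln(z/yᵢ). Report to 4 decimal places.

0.2511

Poor units: $380, $1,080 (q = 2 of N = 5).
Log shortfalls: ln(1200/380) = 1.1499; ln(1200/1080) = 0.1054.
W = 1.255266 / 5 = 0.2511.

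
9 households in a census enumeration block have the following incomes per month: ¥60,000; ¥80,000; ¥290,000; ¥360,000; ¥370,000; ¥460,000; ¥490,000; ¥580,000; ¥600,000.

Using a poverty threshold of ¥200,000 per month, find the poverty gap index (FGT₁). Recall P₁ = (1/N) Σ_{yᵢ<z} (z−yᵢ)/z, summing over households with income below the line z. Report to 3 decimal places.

Incomes under z: ¥60,000, ¥80,000 (q = 2 of N = 9).
Relative gaps: (200000−60000)/200000 = 0.7000; (200000−80000)/200000 = 0.6000.
Sum of shortfalls = 1.300000; P₁ averages over all N: 1.300000 / 9 = 0.144.

0.144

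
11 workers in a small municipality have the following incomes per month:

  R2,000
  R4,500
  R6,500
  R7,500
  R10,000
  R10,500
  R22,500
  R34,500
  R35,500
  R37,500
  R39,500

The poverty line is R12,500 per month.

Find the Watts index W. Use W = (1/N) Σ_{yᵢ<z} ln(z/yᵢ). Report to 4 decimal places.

0.4015

Below the line: R2,000, R4,500, R6,500, R7,500, R10,000, R10,500 (q = 6 of N = 11).
Log shortfalls: ln(12500/2000) = 1.8326; ln(12500/4500) = 1.0217; ln(12500/6500) = 0.6539; ln(12500/7500) = 0.5108; ln(12500/10000) = 0.2231; ln(12500/10500) = 0.1744.
W = 4.416482 / 11 = 0.4015.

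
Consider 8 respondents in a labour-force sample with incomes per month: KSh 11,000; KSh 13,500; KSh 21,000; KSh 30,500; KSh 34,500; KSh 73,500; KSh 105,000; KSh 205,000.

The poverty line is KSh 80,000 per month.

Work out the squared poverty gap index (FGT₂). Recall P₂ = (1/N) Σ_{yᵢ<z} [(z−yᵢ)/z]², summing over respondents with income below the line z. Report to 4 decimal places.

0.3365

Incomes under z: KSh 11,000, KSh 13,500, KSh 21,000, KSh 30,500, KSh 34,500, KSh 73,500 (q = 6 of N = 8).
Shortfall ratios: (80000−11000)/80000 = 0.8625; (80000−13500)/80000 = 0.8313; (80000−21000)/80000 = 0.7375; (80000−30500)/80000 = 0.6188; (80000−34500)/80000 = 0.5687; (80000−73500)/80000 = 0.0813.
Squared: 0.7439; 0.6910; 0.5439; 0.3829; 0.3235; 0.0066.
Sum = 2.691719; P₂ = 2.691719 / 8 = 0.3365.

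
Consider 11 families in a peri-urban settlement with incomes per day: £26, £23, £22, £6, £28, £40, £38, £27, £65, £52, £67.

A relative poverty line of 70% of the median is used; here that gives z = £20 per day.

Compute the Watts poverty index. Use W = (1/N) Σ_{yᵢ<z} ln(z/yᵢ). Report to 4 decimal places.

0.1095

Below z: £6 (q = 1 of N = 11).
Log gaps: ln(20/6) = 1.2040.
W = 1.203973 / 11 = 0.1095.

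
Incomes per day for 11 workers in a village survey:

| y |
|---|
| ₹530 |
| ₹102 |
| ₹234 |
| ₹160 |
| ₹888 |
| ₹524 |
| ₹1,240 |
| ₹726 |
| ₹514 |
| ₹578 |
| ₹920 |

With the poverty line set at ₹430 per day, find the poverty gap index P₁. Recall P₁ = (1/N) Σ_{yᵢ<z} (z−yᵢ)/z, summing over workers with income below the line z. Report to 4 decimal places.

Incomes under z: ₹102, ₹160, ₹234 (q = 3 of N = 11).
Shortfall ratios: (430−102)/430 = 0.7628; (430−160)/430 = 0.6279; (430−234)/430 = 0.4558.
Σ = 1.846512. Dividing by the full population N = 11 gives P₁ = 0.1679.

0.1679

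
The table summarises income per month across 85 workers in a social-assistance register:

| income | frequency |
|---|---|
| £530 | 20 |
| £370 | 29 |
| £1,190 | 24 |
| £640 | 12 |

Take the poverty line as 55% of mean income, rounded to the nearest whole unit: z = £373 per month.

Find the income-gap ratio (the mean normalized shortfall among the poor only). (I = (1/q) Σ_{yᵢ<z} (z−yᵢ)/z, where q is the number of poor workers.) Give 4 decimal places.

Poor units: 29×£370 (q = 29 of N = 85).
Relative gaps: 0.0080 (×29); sum = 0.233244.
I averages over the q = 29 poor units only: 0.233244 / 29 = 0.0080.

0.0080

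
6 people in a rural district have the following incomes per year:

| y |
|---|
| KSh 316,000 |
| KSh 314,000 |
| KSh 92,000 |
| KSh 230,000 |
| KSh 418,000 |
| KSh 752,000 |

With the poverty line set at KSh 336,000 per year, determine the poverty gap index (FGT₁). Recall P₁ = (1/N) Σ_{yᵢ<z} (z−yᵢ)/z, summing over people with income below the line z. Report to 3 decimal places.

0.194

Poor units: KSh 92,000, KSh 230,000, KSh 314,000, KSh 316,000 (q = 4 of N = 6).
Relative gaps: (336000−92000)/336000 = 0.7262; (336000−230000)/336000 = 0.3155; (336000−314000)/336000 = 0.0655; (336000−316000)/336000 = 0.0595.
Sum of shortfalls = 1.166667; P₁ averages over all N: 1.166667 / 6 = 0.194.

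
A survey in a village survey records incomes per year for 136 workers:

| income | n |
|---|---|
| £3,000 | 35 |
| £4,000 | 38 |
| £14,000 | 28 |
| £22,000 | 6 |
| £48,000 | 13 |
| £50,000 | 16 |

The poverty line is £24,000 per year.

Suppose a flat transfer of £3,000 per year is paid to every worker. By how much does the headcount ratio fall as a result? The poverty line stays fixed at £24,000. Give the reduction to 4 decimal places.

Before: below the line — 35×£3,000, 38×£4,000, 28×£14,000, 6×£22,000; headcount ratio = 0.786765.
After the £3,000 transfer: below the line — 35×£6,000, 38×£7,000, 28×£17,000; headcount ratio = 0.742647.
Reduction = 0.786765 − 0.742647 = 0.0441.

0.0441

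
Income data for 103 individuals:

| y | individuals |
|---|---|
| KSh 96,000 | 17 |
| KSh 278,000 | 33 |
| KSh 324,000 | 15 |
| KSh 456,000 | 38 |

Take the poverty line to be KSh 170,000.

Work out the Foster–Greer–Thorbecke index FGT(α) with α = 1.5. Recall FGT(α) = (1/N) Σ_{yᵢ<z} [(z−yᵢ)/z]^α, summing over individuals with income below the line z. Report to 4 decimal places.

Below z: 17×KSh 96,000 (q = 17 of N = 103).
Relative gaps: (170000−96000)/170000 = 0.4353 (×17).
Raised to α = 1.5: 0.28719 (×17).
Sum = 4.882285; FGT(1.5) = 4.882285 / 103 = 0.0474.

0.0474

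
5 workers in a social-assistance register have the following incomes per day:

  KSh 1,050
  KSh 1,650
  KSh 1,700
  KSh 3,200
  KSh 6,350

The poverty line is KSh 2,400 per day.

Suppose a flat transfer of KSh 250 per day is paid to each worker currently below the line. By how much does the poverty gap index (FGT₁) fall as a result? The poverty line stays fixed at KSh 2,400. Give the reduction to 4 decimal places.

Before: below the line — KSh 1,050, KSh 1,650, KSh 1,700; poverty gap index (FGT₁) = 0.233333.
After the KSh 250 transfer: below the line — KSh 1,300, KSh 1,900, KSh 1,950; poverty gap index (FGT₁) = 0.170833.
Reduction = 0.233333 − 0.170833 = 0.0625.

0.0625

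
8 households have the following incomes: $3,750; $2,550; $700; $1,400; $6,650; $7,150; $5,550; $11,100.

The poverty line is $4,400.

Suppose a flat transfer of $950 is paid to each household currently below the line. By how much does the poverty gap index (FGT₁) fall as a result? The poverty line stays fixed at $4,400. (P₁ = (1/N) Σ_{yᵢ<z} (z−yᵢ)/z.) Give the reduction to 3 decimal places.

0.099

Before: below the line — $700, $1,400, $2,550, $3,750; poverty gap index (FGT₁) = 0.26136.
After the $950 transfer: below the line — $1,650, $2,350, $3,500; poverty gap index (FGT₁) = 0.16193.
Reduction = 0.26136 − 0.16193 = 0.099.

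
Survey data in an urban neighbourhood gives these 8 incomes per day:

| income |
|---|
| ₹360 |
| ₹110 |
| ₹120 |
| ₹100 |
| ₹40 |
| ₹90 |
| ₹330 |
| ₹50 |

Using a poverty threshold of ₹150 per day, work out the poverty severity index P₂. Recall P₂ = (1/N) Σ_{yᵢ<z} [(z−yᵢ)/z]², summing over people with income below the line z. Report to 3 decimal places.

0.171

Poor units: ₹40, ₹50, ₹90, ₹100, ₹110, ₹120 (q = 6 of N = 8).
Shortfall ratios: (150−40)/150 = 0.7333; (150−50)/150 = 0.6667; (150−90)/150 = 0.4000; (150−100)/150 = 0.3333; (150−110)/150 = 0.2667; (150−120)/150 = 0.2000.
Squared: 0.5378; 0.4444; 0.1600; 0.1111; 0.0711; 0.0400.
Sum = 1.364444; P₂ = 1.364444 / 8 = 0.171.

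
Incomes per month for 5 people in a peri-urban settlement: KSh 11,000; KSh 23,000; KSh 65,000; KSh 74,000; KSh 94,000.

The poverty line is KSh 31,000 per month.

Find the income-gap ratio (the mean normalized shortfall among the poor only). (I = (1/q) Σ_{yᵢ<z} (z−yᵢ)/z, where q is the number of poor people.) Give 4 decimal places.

0.4516

Below z: KSh 11,000, KSh 23,000 (q = 2 of N = 5).
Relative gaps: 0.6452, 0.2581; sum = 0.903226.
The income-gap ratio divides by q (the poor only): 0.903226 / 2 = 0.4516.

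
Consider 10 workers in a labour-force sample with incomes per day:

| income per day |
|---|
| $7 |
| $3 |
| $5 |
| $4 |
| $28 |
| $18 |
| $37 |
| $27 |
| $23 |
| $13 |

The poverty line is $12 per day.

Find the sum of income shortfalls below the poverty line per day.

$29

Below the line: $3, $4, $5, $7 (q = 4 of N = 10).
Individual gaps: 12−3 = 9; 12−4 = 8; 12−5 = 7; 12−7 = 5.
Aggregate gap = $29.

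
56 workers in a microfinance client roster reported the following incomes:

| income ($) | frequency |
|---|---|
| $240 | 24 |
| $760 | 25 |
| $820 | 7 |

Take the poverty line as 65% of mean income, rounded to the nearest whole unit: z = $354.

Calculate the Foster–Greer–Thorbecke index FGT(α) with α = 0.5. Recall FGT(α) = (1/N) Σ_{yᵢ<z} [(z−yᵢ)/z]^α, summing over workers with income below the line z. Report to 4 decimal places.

0.2432

Below the line: 24×$240 (q = 24 of N = 56).
Relative gaps: (354−240)/354 = 0.3220 (×24).
Raised to α = 0.5: 0.56748 (×24).
Sum = 13.619527; FGT(0.5) = 13.619527 / 56 = 0.2432.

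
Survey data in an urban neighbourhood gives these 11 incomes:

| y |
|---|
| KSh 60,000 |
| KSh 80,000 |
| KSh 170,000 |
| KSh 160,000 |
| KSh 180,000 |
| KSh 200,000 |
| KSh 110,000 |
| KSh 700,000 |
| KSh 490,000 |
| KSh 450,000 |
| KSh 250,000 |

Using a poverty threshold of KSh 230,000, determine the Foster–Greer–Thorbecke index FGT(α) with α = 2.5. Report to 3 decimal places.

0.102

Below the line: KSh 60,000, KSh 80,000, KSh 110,000, KSh 160,000, KSh 170,000, KSh 180,000, KSh 200,000 (q = 7 of N = 11).
Relative gaps: (230000−60000)/230000 = 0.7391; (230000−80000)/230000 = 0.6522; (230000−110000)/230000 = 0.5217; (230000−160000)/230000 = 0.3043; (230000−170000)/230000 = 0.2609; (230000−180000)/230000 = 0.2174; (230000−200000)/230000 = 0.1304.
Raised to α = 2.5: 0.46968; 0.34349; 0.19662; 0.05110; 0.03476; 0.02203; 0.00614.
Sum = 1.123827; FGT(2.5) = 1.123827 / 11 = 0.102.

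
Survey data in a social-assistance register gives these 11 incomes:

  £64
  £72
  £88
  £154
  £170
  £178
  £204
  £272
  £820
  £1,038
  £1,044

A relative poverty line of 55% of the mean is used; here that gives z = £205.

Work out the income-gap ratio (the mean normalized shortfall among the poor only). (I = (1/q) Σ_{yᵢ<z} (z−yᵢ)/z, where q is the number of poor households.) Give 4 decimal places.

0.3519

Below z: £64, £72, £88, £154, £170, £178, £204 (q = 7 of N = 11).
Shortfall ratios (z−y)/z: 0.6878, 0.6488, 0.5707, 0.2488, 0.1707, 0.1317, 0.0049; sum = 2.463415.
The income-gap ratio divides by q (the poor only): 2.463415 / 7 = 0.3519.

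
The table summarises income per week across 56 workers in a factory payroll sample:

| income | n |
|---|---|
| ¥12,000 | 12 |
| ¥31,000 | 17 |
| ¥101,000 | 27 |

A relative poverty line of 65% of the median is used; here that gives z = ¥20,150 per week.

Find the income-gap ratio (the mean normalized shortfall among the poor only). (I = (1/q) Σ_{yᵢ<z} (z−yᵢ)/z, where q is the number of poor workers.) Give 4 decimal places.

0.4045

Below z: 12×¥12,000 (q = 12 of N = 56).
Shortfall ratios (z−y)/z: 0.4045 (×12); sum = 4.853598.
I averages over the q = 12 poor units only: 4.853598 / 12 = 0.4045.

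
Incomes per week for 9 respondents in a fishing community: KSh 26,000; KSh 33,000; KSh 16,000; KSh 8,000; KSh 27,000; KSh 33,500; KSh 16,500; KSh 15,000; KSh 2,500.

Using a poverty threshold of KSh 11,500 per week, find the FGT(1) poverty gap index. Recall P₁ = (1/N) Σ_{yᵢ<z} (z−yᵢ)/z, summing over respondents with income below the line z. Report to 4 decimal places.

Incomes under z: KSh 2,500, KSh 8,000 (q = 2 of N = 9).
Gap ratios (z−y)/z: (11500−2500)/11500 = 0.7826; (11500−8000)/11500 = 0.3043.
Σ = 1.086957. Dividing by the full population N = 9 gives P₁ = 0.1208.

0.1208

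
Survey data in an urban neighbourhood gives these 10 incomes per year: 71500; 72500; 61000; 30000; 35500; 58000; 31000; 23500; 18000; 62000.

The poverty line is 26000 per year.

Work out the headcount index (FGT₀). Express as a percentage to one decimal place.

20.0%

2 of the 10 families have income below 26000.
H = 2/10 = 20.0%.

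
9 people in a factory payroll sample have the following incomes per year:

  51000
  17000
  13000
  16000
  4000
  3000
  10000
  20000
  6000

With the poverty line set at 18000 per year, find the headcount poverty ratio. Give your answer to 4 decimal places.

0.7778

7 of the 9 people have income below 18000.
H = 7/9 = 0.7778.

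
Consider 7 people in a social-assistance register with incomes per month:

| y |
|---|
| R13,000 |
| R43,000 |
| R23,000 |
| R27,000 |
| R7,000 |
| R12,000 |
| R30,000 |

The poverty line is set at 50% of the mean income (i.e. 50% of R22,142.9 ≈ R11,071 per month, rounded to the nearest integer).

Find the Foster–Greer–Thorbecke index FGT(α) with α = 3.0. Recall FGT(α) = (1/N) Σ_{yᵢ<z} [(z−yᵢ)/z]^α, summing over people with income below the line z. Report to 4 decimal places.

0.0071

Below the line: R7,000 (q = 1 of N = 7).
Relative gaps: (11071−7000)/11071 = 0.3677.
Raised to α = 3.0: 0.04972.
Sum = 0.049721; FGT(3.0) = 0.049721 / 7 = 0.0071.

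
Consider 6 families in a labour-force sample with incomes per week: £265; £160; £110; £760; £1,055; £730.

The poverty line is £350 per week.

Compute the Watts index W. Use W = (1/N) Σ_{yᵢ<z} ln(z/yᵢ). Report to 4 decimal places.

Poor units: £110, £160, £265 (q = 3 of N = 6).
Log shortfalls: ln(350/110) = 1.1575; ln(350/160) = 0.7828; ln(350/265) = 0.2782.
W = 2.218415 / 6 = 0.3697.

0.3697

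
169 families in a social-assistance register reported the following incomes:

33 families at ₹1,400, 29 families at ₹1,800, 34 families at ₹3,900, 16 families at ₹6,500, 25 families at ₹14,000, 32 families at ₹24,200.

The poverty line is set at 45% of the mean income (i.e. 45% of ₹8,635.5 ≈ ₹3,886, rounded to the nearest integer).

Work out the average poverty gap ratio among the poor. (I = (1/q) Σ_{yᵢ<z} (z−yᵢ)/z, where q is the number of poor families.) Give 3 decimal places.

0.592

Poor units: 33×₹1,400, 29×₹1,800 (q = 62 of N = 169).
Shortfall ratios (z−y)/z: 0.6397 (×33), 0.5368 (×29); sum = 36.678332.
I averages over the q = 62 poor units only: 36.678332 / 62 = 0.592.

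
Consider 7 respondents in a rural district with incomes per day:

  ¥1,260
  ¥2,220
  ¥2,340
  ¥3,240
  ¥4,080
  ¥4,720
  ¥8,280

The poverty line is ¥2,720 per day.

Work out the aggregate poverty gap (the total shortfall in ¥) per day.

¥2,340

Incomes under z: ¥1,260, ¥2,220, ¥2,340 (q = 3 of N = 7).
Individual gaps: 2720−1260 = 1460; 2720−2220 = 500; 2720−2340 = 380.
Aggregate gap = ¥2,340.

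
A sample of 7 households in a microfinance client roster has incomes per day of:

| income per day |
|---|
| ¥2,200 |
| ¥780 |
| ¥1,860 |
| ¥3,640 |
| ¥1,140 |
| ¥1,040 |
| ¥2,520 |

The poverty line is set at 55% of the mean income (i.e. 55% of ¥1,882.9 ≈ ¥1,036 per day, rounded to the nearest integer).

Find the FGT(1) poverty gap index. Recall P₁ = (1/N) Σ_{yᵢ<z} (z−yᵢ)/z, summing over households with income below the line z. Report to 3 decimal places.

Below z: ¥780 (q = 1 of N = 7).
Gap ratios (z−y)/z: (1036−780)/1036 = 0.2471.
Sum of shortfalls = 0.247104; P₁ averages over all N: 0.247104 / 7 = 0.035.

0.035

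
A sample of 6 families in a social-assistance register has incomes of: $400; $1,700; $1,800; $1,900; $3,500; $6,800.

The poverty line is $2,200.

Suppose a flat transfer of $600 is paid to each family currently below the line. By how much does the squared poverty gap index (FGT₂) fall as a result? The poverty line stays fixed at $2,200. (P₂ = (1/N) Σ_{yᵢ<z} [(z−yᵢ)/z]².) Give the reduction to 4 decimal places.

Before: below the line — $400, $1,700, $1,800, $1,900; squared poverty gap index (FGT₂) = 0.128788.
After the $600 transfer: below the line — $1,000; squared poverty gap index (FGT₂) = 0.049587.
Reduction = 0.128788 − 0.049587 = 0.0792.

0.0792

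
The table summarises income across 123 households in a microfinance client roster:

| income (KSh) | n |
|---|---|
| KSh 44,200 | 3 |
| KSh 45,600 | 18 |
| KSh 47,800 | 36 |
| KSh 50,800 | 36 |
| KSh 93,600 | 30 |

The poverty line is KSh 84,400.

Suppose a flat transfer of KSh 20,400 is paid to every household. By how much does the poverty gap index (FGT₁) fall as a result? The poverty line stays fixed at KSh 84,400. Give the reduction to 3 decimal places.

0.183

Before: below the line — 3×KSh 44,200, 18×KSh 45,600, 36×KSh 47,800, 36×KSh 50,800; poverty gap index (FGT₁) = 0.32233.
After the KSh 20,400 transfer: below the line — 3×KSh 64,600, 18×KSh 66,000, 36×KSh 68,200, 36×KSh 71,200; poverty gap index (FGT₁) = 0.13958.
Reduction = 0.32233 − 0.13958 = 0.183.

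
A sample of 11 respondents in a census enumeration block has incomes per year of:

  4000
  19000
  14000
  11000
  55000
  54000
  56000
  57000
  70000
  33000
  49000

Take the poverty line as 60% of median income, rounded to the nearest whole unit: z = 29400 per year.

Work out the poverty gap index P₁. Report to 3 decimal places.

Below the line: 4000, 11000, 14000, 19000 (q = 4 of N = 11).
Gap ratios (z−y)/z: (29400−4000)/29400 = 0.8639; (29400−11000)/29400 = 0.6259; (29400−14000)/29400 = 0.5238; (29400−19000)/29400 = 0.3537.
Σ = 2.367347. Dividing by the full population N = 11 gives P₁ = 0.215.

0.215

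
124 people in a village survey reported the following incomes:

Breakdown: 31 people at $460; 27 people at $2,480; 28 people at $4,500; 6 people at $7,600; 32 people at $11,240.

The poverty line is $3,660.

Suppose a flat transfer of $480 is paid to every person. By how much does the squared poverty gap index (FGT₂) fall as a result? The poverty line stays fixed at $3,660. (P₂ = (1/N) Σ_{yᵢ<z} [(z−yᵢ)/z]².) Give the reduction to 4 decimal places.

0.0677

Before: below the line — 31×$460, 27×$2,480; squared poverty gap index (FGT₂) = 0.213741.
After the $480 transfer: below the line — 31×$940, 27×$2,960; squared poverty gap index (FGT₂) = 0.146040.
Reduction = 0.213741 − 0.146040 = 0.0677.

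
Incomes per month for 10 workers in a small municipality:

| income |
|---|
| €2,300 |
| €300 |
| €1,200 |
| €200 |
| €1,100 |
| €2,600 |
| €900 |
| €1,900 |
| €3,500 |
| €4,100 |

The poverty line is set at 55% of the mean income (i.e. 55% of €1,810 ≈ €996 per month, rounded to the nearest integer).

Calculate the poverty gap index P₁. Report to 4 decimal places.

0.1594

Incomes under z: €200, €300, €900 (q = 3 of N = 10).
Normalized shortfalls: (996−200)/996 = 0.7992; (996−300)/996 = 0.6988; (996−900)/996 = 0.0964.
Σ = 1.594378. Dividing by the full population N = 10 gives P₁ = 0.1594.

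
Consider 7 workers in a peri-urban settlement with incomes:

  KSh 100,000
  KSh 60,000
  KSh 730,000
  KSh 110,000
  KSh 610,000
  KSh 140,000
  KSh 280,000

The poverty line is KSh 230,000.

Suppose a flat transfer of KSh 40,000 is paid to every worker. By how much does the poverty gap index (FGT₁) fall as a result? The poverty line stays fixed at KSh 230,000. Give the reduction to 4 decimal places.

0.0994

Before: below the line — KSh 60,000, KSh 100,000, KSh 110,000, KSh 140,000; poverty gap index (FGT₁) = 0.316770.
After the KSh 40,000 transfer: below the line — KSh 100,000, KSh 140,000, KSh 150,000, KSh 180,000; poverty gap index (FGT₁) = 0.217391.
Reduction = 0.316770 − 0.217391 = 0.0994.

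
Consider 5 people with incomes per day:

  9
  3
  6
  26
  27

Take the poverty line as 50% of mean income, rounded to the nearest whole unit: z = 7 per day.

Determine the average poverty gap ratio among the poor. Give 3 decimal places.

0.357

Incomes under z: 3, 6 (q = 2 of N = 5).
Shortfall ratios (z−y)/z: 0.5714, 0.1429; sum = 0.714286.
The income-gap ratio divides by q (the poor only): 0.714286 / 2 = 0.357.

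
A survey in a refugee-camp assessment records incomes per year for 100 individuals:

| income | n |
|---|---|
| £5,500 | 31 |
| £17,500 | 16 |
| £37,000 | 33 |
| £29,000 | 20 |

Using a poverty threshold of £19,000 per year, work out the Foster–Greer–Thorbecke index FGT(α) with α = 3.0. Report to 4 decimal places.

0.1113

Below z: 31×£5,500, 16×£17,500 (q = 47 of N = 100).
Gap ratios (z−y)/z: (19000−5500)/19000 = 0.7105 (×31); (19000−17500)/19000 = 0.0789 (×16).
Raised to α = 3.0: 0.35871 (×31); 0.00049 (×16).
Sum = 11.127807; FGT(3.0) = 11.127807 / 100 = 0.1113.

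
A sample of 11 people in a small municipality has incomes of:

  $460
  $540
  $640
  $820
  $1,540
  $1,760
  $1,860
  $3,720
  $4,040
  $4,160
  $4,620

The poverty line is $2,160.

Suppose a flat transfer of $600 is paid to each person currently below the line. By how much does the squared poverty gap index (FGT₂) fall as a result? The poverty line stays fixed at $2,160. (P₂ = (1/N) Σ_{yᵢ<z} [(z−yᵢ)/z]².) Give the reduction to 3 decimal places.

Before: below the line — $460, $540, $640, $820, $1,540, $1,760, $1,860; squared poverty gap index (FGT₂) = 0.19981.
After the $600 transfer: below the line — $1,060, $1,140, $1,240, $1,420, $2,140; squared poverty gap index (FGT₂) = 0.07102.
Reduction = 0.19981 − 0.07102 = 0.129.

0.129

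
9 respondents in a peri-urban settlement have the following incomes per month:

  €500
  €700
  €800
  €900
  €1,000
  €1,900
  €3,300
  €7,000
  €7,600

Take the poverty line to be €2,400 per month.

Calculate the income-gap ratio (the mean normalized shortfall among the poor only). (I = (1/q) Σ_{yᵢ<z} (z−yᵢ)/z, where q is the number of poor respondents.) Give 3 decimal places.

0.597

Incomes under z: €500, €700, €800, €900, €1,000, €1,900 (q = 6 of N = 9).
Relative gaps: 0.7917, 0.7083, 0.6667, 0.6250, 0.5833, 0.2083; sum = 3.583333.
The income-gap ratio divides by q (the poor only): 3.583333 / 6 = 0.597.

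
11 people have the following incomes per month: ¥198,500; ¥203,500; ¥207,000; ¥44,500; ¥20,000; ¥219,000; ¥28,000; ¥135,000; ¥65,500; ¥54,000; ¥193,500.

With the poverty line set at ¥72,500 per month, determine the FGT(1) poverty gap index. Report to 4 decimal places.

Incomes under z: ¥20,000, ¥28,000, ¥44,500, ¥54,000, ¥65,500 (q = 5 of N = 11).
Normalized shortfalls: (72500−20000)/72500 = 0.7241; (72500−28000)/72500 = 0.6138; (72500−44500)/72500 = 0.3862; (72500−54000)/72500 = 0.2552; (72500−65500)/72500 = 0.0966.
Σ = 2.075862. Dividing by the full population N = 11 gives P₁ = 0.1887.

0.1887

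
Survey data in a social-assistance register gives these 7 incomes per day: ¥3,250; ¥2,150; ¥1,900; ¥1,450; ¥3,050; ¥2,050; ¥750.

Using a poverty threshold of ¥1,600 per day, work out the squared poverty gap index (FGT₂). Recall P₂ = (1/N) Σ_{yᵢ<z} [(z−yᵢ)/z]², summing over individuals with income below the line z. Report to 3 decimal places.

Below the line: ¥750, ¥1,450 (q = 2 of N = 7).
Normalized shortfalls: (1600−750)/1600 = 0.5312; (1600−1450)/1600 = 0.0938.
Squared: 0.2822; 0.0088.
Sum = 0.291016; P₂ = 0.291016 / 7 = 0.042.

0.042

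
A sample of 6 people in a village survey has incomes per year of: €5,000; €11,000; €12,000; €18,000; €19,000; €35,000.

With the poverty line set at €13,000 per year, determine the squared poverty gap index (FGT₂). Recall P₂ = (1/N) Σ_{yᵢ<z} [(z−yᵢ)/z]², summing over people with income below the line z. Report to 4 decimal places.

0.0680

Below the line: €5,000, €11,000, €12,000 (q = 3 of N = 6).
Normalized shortfalls: (13000−5000)/13000 = 0.6154; (13000−11000)/13000 = 0.1538; (13000−12000)/13000 = 0.0769.
Squared: 0.3787; 0.0237; 0.0059.
Sum = 0.408284; P₂ = 0.408284 / 6 = 0.0680.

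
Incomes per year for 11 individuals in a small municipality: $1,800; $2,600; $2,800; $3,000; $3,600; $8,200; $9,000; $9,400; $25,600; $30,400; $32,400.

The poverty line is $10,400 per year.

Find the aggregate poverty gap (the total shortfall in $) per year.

$42,800

Below z: $1,800, $2,600, $2,800, $3,000, $3,600, $8,200, $9,000, $9,400 (q = 8 of N = 11).
Individual gaps: 10400−1800 = 8600; 10400−2600 = 7800; 10400−2800 = 7600; 10400−3000 = 7400; 10400−3600 = 6800; 10400−8200 = 2200; 10400−9000 = 1400; 10400−9400 = 1000.
Aggregate gap = $42,800.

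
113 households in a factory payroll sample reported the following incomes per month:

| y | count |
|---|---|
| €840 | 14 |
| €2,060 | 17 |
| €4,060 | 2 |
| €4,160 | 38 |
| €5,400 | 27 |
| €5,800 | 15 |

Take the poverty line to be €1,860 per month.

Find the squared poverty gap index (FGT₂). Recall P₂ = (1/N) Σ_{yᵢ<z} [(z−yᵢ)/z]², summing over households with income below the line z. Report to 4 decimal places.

Below z: 14×€840 (q = 14 of N = 113).
Shortfall ratios: (1860−840)/1860 = 0.5484 (×14).
Squared: 0.3007 (×14).
Sum = 4.210198; P₂ = 4.210198 / 113 = 0.0373.

0.0373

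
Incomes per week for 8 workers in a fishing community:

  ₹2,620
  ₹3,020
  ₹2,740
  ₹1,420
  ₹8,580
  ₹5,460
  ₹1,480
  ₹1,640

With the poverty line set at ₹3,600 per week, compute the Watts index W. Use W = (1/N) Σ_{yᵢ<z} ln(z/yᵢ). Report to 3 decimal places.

Incomes under z: ₹1,420, ₹1,480, ₹1,640, ₹2,620, ₹2,740, ₹3,020 (q = 6 of N = 8).
Log gaps: ln(3600/1420) = 0.9303; ln(3600/1480) = 0.8889; ln(3600/1640) = 0.7862; ln(3600/2620) = 0.3178; ln(3600/2740) = 0.2730; ln(3600/3020) = 0.1757.
W = 3.371819 / 8 = 0.421.

0.421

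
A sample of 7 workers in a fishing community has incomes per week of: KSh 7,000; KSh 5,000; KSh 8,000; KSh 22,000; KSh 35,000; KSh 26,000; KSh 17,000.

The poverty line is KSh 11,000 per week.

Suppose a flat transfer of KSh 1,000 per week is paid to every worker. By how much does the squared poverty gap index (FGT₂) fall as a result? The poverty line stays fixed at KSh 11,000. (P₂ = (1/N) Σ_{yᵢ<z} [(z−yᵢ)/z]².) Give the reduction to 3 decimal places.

Before: below the line — KSh 5,000, KSh 7,000, KSh 8,000; squared poverty gap index (FGT₂) = 0.07202.
After the KSh 1,000 transfer: below the line — KSh 6,000, KSh 8,000, KSh 9,000; squared poverty gap index (FGT₂) = 0.04486.
Reduction = 0.07202 − 0.04486 = 0.027.

0.027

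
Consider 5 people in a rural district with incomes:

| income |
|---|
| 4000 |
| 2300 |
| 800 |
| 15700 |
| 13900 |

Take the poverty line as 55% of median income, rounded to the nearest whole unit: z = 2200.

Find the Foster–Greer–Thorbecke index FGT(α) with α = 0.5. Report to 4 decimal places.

Below z: 800 (q = 1 of N = 5).
Gap ratios (z−y)/z: (2200−800)/2200 = 0.6364.
Raised to α = 0.5: 0.79772.
Sum = 0.797724; FGT(0.5) = 0.797724 / 5 = 0.1595.

0.1595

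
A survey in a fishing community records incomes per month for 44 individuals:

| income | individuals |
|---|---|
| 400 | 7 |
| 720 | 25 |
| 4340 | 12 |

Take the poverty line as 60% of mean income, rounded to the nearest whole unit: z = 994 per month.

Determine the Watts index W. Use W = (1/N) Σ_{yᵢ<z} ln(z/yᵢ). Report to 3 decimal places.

Below the line: 7×400, 25×720 (q = 32 of N = 44).
Log gaps: ln(994/400) = 0.9103 (×7); ln(994/720) = 0.3225 (×25).
W = 14.434058 / 44 = 0.328.

0.328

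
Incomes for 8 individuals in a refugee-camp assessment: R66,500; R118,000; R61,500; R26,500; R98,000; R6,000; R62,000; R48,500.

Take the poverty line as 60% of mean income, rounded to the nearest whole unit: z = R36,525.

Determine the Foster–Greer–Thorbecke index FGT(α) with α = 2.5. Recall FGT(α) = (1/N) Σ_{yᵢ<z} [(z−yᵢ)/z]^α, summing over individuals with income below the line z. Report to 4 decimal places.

Below the line: R6,000, R26,500 (q = 2 of N = 8).
Normalized shortfalls: (36525−6000)/36525 = 0.8357; (36525−26500)/36525 = 0.2745.
Raised to α = 2.5: 0.63850; 0.03947.
Sum = 0.677971; FGT(2.5) = 0.677971 / 8 = 0.0847.

0.0847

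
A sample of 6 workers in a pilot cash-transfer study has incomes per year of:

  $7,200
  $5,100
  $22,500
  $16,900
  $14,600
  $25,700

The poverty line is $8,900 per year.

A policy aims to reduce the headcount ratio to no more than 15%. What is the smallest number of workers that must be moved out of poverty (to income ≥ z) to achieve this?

2

2 of the 6 workers are poor, so H = 2/6 = 0.333.
A headcount ratio of at most 15% allows at most ⌊0.15 × 6⌋ = 0 poor workers.
So at least 2 − 0 = 2 must be lifted.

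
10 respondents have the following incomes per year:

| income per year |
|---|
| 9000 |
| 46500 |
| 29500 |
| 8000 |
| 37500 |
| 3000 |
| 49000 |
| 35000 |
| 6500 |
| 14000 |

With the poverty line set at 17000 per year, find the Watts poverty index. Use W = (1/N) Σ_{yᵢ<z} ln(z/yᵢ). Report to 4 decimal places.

0.4280

Below the line: 3000, 6500, 8000, 9000, 14000 (q = 5 of N = 10).
ln(z/y) terms: ln(17000/3000) = 1.7346; ln(17000/6500) = 0.9614; ln(17000/8000) = 0.7538; ln(17000/9000) = 0.6360; ln(17000/14000) = 0.1942.
W = 4.279929 / 10 = 0.4280.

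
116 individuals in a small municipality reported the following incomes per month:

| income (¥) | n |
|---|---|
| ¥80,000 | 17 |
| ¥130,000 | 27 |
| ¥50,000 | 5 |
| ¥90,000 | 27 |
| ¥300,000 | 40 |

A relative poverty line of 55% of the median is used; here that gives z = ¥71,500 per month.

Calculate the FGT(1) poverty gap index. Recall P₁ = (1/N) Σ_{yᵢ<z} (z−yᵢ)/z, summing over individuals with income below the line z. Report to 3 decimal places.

Below the line: 5×¥50,000 (q = 5 of N = 116).
Normalized shortfalls: (71500−50000)/71500 = 0.3007 (×5).
Σ = 1.503497. Dividing by the full population N = 116 gives P₁ = 0.013.

0.013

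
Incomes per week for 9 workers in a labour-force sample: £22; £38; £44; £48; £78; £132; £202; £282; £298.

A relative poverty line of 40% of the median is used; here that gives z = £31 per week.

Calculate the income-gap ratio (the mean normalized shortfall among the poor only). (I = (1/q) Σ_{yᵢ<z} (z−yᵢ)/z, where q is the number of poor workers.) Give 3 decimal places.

0.290

Below the line: £22 (q = 1 of N = 9).
Shortfall ratios (z−y)/z: 0.2903; sum = 0.290323.
I averages over the q = 1 poor units only: 0.290323 / 1 = 0.290.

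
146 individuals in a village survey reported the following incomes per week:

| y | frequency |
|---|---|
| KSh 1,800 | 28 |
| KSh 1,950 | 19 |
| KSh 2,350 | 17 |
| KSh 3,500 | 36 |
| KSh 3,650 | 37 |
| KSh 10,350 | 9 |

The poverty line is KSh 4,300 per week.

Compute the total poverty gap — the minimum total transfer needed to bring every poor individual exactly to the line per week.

KSh 200,650

Below the line: 28×KSh 1,800, 19×KSh 1,950, 17×KSh 2,350, 36×KSh 3,500, 37×KSh 3,650 (q = 137 of N = 146).
Individual gaps: 28×(4300−1800) = 70000; 19×(4300−1950) = 44650; 17×(4300−2350) = 33150; 36×(4300−3500) = 28800; 37×(4300−3650) = 24050.
Aggregate gap = KSh 200,650.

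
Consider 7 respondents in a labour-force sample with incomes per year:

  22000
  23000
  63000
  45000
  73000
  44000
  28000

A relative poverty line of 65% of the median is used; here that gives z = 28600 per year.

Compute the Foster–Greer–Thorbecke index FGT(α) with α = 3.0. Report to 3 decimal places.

0.003

Poor units: 22000, 23000, 28000 (q = 3 of N = 7).
Normalized shortfalls: (28600−22000)/28600 = 0.2308; (28600−23000)/28600 = 0.1958; (28600−28000)/28600 = 0.0210.
Raised to α = 3.0: 0.01229; 0.00751; 0.00001.
Sum = 0.019806; FGT(3.0) = 0.019806 / 7 = 0.003.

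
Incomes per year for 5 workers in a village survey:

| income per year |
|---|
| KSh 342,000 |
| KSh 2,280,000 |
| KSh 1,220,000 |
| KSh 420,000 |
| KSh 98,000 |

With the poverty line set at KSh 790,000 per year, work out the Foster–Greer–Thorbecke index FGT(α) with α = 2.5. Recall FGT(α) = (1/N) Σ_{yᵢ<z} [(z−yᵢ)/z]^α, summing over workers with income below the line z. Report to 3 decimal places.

0.222

Below z: KSh 98,000, KSh 342,000, KSh 420,000 (q = 3 of N = 5).
Relative gaps: (790000−98000)/790000 = 0.8759; (790000−342000)/790000 = 0.5671; (790000−420000)/790000 = 0.4684.
Raised to α = 2.5: 0.71812; 0.24217; 0.15012.
Sum = 1.110414; FGT(2.5) = 1.110414 / 5 = 0.222.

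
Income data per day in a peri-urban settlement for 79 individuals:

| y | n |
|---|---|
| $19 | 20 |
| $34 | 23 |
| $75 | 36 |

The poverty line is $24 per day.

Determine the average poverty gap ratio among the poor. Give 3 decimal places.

0.208

Below z: 20×$19 (q = 20 of N = 79).
Shortfall ratios (z−y)/z: 0.2083 (×20); sum = 4.166667.
The income-gap ratio divides by q (the poor only): 4.166667 / 20 = 0.208.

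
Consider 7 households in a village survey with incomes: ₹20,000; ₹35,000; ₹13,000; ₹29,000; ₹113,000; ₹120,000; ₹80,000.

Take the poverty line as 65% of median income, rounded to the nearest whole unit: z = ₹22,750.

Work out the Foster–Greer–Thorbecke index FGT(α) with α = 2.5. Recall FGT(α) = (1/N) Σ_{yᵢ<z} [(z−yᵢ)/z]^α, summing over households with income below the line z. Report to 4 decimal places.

0.0179

Incomes under z: ₹13,000, ₹20,000 (q = 2 of N = 7).
Relative gaps: (22750−13000)/22750 = 0.4286; (22750−20000)/22750 = 0.1209.
Raised to α = 2.5: 0.12024; 0.00508.
Sum = 0.125323; FGT(2.5) = 0.125323 / 7 = 0.0179.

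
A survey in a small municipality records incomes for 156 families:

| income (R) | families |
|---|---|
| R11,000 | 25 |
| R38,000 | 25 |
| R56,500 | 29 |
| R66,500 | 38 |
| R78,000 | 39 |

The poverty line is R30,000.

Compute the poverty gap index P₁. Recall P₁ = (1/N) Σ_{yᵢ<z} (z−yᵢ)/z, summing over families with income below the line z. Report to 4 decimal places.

Incomes under z: 25×R11,000 (q = 25 of N = 156).
Normalized shortfalls: (30000−11000)/30000 = 0.6333 (×25).
Sum of shortfalls = 15.833333; P₁ averages over all N: 15.833333 / 156 = 0.1015.

0.1015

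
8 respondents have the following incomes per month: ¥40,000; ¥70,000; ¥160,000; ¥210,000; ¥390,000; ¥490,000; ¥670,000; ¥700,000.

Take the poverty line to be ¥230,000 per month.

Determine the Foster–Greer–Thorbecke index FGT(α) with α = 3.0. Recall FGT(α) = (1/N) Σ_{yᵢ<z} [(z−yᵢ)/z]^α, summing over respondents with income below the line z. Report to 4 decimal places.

0.1162

Below z: ¥40,000, ¥70,000, ¥160,000, ¥210,000 (q = 4 of N = 8).
Relative gaps: (230000−40000)/230000 = 0.8261; (230000−70000)/230000 = 0.6957; (230000−160000)/230000 = 0.3043; (230000−210000)/230000 = 0.0870.
Raised to α = 3.0: 0.56374; 0.33665; 0.02819; 0.00066.
Sum = 0.929235; FGT(3.0) = 0.929235 / 8 = 0.1162.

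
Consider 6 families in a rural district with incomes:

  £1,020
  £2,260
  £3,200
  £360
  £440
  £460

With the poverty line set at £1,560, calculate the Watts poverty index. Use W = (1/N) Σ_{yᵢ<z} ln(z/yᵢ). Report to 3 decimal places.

0.730

Incomes under z: £360, £440, £460, £1,020 (q = 4 of N = 6).
Log gaps: ln(1560/360) = 1.4663; ln(1560/440) = 1.2657; ln(1560/460) = 1.2212; ln(1560/1020) = 0.4249.
W = 4.378101 / 6 = 0.730.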